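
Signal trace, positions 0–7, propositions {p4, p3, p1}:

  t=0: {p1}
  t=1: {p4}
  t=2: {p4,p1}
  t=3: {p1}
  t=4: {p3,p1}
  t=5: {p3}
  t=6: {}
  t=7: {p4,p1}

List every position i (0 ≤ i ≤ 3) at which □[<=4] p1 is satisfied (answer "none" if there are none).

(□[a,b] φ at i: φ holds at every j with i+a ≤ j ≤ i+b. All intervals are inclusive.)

none

Evaluate at each i in [0,3]:
  i=0: ✗ (fails at j=1)
  i=1: ✗ (fails at j=1)
  i=2: ✗ (fails at j=5)
  i=3: ✗ (fails at j=5)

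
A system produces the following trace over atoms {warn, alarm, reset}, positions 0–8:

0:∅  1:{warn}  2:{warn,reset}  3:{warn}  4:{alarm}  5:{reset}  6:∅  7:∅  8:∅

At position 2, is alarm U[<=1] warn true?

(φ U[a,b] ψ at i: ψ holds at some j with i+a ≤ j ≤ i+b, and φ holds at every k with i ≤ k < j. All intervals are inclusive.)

Yes

Need some j in [2,3] with warn, and alarm at every k in [2,j-1].
  j=2: warn holds; no prefix to check → satisfied.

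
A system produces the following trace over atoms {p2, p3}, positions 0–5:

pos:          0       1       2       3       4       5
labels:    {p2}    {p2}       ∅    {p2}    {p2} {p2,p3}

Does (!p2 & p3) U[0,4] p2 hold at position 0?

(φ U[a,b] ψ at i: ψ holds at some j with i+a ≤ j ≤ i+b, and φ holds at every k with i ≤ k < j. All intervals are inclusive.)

Holds

Need some j in [0,4] with p2, and (!p2 & p3) at every k in [0,j-1].
  j=0: p2 holds; no prefix to check → satisfied.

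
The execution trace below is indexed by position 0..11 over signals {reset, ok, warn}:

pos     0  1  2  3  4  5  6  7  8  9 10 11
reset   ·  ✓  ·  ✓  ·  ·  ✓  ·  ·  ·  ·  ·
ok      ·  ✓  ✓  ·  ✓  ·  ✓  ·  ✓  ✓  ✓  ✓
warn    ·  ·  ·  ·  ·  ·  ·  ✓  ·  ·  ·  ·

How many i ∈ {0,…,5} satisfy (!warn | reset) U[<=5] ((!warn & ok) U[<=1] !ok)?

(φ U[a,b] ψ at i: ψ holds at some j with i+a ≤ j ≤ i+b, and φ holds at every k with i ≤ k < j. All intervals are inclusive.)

6

Evaluate at each i in [0,5]:
  i=0: ✓ (rhs at j=0)
  i=1: ✓ (rhs at j=2; lhs holds on [1,1])
  i=2: ✓ (rhs at j=2)
  i=3: ✓ (rhs at j=3)
  i=4: ✓ (rhs at j=4)
  i=5: ✓ (rhs at j=5)
Positions where it holds: {0, 1, 2, 3, 4, 5} → 6.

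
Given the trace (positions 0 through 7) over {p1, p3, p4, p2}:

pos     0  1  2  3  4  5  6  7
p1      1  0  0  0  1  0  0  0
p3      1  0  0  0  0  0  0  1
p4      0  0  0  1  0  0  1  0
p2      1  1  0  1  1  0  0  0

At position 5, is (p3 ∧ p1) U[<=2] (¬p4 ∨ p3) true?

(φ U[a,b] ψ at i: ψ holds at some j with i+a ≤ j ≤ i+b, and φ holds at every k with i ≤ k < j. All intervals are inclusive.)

Need some j in [5,7] with (¬p4 ∨ p3), and (p3 ∧ p1) at every k in [5,j-1].
  j=5: (¬p4 ∨ p3) holds; no prefix to check → satisfied.

Holds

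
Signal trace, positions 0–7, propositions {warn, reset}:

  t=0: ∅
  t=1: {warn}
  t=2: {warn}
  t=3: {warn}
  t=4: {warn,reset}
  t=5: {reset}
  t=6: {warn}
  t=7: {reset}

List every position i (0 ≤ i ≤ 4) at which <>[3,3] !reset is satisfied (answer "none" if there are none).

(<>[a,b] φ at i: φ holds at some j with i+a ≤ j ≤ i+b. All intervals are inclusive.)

Evaluate at each i in [0,4]:
  i=0: ✓ (witness j=3)
  i=1: ✗ (none in [4,4])
  i=2: ✗ (none in [5,5])
  i=3: ✓ (witness j=6)
  i=4: ✗ (none in [7,7])

0, 3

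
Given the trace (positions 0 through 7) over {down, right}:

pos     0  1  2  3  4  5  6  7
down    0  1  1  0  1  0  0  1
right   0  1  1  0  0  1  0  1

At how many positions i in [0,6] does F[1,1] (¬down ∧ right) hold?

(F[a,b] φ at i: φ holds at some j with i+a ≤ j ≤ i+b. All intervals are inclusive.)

Evaluate at each i in [0,6]:
  i=0: ✗ (none in [1,1])
  i=1: ✗ (none in [2,2])
  i=2: ✗ (none in [3,3])
  i=3: ✗ (none in [4,4])
  i=4: ✓ (witness j=5)
  i=5: ✗ (none in [6,6])
  i=6: ✗ (none in [7,7])
Positions where it holds: {4} → 1.

1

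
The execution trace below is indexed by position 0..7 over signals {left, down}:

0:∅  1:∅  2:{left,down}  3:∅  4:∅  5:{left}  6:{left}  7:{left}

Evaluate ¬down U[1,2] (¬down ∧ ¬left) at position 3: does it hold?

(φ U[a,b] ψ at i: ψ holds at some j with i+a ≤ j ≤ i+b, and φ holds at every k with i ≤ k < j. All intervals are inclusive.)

Need some j in [4,5] with (¬down ∧ ¬left), and ¬down at every k in [3,j-1].
  j=4: (¬down ∧ ¬left) holds; ¬down holds at every k in [3,3] → satisfied.

Holds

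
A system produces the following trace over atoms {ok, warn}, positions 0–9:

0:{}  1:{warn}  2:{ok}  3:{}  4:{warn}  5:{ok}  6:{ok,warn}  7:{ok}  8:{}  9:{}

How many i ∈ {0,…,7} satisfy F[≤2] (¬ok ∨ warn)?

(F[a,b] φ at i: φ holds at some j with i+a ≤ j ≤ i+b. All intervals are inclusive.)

Evaluate at each i in [0,7]:
  i=0: ✓ (witness j=0)
  i=1: ✓ (witness j=1)
  i=2: ✓ (witness j=3)
  i=3: ✓ (witness j=3)
  i=4: ✓ (witness j=4)
  i=5: ✓ (witness j=6)
  i=6: ✓ (witness j=6)
  i=7: ✓ (witness j=8)
Positions where it holds: {0, 1, 2, 3, 4, 5, 6, 7} → 8.

8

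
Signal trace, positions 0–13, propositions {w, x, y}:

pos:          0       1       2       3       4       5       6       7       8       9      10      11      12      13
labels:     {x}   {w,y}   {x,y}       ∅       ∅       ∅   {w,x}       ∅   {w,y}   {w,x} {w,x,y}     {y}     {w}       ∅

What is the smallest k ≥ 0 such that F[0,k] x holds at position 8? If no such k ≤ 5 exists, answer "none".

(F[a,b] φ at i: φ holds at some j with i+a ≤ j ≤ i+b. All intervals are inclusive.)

Scan j = 8,9,… for x:
  j=8: fails
  j=9: holds
First hit at j=9, so smallest k = 9-8 = 1.

1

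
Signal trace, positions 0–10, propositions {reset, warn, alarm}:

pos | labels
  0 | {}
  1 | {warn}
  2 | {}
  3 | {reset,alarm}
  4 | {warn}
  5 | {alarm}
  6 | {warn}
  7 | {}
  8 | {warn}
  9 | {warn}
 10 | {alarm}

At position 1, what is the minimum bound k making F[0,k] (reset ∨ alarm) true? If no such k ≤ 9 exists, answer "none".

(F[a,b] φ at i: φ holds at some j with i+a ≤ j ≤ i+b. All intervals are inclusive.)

Scan j = 1,2,… for (reset ∨ alarm):
  j=1: fails
  j=2: fails
  j=3: holds
First hit at j=3, so smallest k = 3-1 = 2.

2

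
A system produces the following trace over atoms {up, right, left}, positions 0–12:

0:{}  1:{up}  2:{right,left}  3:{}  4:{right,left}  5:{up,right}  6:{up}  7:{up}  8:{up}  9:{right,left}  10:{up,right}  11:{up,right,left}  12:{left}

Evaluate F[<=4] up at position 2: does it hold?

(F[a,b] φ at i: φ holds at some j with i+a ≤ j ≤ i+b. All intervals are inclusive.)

Holds

Check up at each j in [2,6]:
  j=2: false
  j=3: false
  j=4: false
  j=5: true
  j=6: true
Found at j=5 → formula holds.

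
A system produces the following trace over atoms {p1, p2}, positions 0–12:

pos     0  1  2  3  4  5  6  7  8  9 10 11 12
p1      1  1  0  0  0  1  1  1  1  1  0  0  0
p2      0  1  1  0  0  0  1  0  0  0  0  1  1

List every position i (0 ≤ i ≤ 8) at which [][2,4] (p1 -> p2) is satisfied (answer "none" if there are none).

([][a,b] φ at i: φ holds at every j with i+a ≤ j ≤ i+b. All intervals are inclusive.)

Evaluate at each i in [0,8]:
  i=0: ✓ (all of [2,4])
  i=1: ✗ (fails at j=5)
  i=2: ✗ (fails at j=5)
  i=3: ✗ (fails at j=5)
  i=4: ✗ (fails at j=7)
  i=5: ✗ (fails at j=7)
  i=6: ✗ (fails at j=8)
  i=7: ✗ (fails at j=9)
  i=8: ✓ (all of [10,12])

0, 8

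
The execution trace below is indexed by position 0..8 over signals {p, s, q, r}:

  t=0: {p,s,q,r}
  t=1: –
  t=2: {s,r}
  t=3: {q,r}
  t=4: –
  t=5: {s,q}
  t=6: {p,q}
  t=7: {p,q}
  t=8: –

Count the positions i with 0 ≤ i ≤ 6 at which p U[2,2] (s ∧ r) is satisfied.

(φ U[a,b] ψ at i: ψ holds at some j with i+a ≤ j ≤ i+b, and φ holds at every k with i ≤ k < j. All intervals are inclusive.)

0

Evaluate at each i in [0,6]:
  i=0: ✗ (lhs fails at k=1 before rhs at j=2)
  i=1: ✗ (no rhs in [3,3])
  i=2: ✗ (no rhs in [4,4])
  i=3: ✗ (no rhs in [5,5])
  i=4: ✗ (no rhs in [6,6])
  i=5: ✗ (no rhs in [7,7])
  i=6: ✗ (no rhs in [8,8])
Positions where it holds: {} → 0.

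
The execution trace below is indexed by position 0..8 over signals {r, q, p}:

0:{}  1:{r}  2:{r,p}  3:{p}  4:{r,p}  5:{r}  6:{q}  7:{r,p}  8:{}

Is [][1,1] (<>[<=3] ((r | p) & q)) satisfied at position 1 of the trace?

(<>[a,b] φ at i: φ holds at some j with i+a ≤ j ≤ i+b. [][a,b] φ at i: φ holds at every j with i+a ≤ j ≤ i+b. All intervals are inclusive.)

Check <>[<=3] ((r | p) & q) at every j in [2,2]:
  j=2: fails (none in [2,5])
Fails at j=2 → formula fails.

Does not hold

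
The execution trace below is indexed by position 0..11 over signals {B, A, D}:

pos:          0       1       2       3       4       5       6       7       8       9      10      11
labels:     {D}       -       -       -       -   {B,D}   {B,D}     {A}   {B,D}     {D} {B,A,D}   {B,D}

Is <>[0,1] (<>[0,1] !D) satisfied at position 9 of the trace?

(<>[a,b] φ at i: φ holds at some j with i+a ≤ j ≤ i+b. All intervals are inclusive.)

Does not hold

Check <>[0,1] !D at each j in [9,10]:
  j=9: fails (none in [9,10])
  j=10: fails (none in [10,11])
No position in the window satisfies it → formula fails.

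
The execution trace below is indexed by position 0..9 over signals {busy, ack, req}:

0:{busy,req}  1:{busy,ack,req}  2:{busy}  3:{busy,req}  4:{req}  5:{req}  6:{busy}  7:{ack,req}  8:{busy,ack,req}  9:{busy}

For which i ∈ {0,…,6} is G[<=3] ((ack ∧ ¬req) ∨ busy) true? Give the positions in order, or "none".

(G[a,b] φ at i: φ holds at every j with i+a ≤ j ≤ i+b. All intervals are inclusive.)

0

Evaluate at each i in [0,6]:
  i=0: ✓ (all of [0,3])
  i=1: ✗ (fails at j=4)
  i=2: ✗ (fails at j=4)
  i=3: ✗ (fails at j=4)
  i=4: ✗ (fails at j=4)
  i=5: ✗ (fails at j=5)
  i=6: ✗ (fails at j=7)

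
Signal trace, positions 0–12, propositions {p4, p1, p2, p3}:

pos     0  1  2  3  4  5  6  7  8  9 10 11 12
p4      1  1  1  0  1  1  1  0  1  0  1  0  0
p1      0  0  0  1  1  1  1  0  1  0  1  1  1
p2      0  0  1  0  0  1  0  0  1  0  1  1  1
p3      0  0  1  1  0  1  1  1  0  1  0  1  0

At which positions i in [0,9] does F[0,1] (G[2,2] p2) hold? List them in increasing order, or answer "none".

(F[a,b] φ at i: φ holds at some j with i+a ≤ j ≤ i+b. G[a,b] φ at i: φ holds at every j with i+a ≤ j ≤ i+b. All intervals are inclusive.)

0, 2, 3, 5, 6, 7, 8, 9

Evaluate at each i in [0,9]:
  i=0: ✓ (witness j=0)
  i=1: ✗ (none in [1,2])
  i=2: ✓ (witness j=3)
  i=3: ✓ (witness j=3)
  i=4: ✗ (none in [4,5])
  i=5: ✓ (witness j=6)
  i=6: ✓ (witness j=6)
  i=7: ✓ (witness j=8)
  i=8: ✓ (witness j=8)
  i=9: ✓ (witness j=9)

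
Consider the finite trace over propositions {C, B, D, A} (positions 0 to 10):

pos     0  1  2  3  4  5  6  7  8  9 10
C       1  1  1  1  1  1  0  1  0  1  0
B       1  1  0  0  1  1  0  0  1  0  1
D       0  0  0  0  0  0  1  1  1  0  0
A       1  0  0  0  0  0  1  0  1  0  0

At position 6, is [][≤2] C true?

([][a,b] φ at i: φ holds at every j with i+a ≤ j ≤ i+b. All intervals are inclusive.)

Check C at every j in [6,8]:
  j=6: false
  j=7: true
  j=8: false
Fails at j=6 → formula fails.

Does not hold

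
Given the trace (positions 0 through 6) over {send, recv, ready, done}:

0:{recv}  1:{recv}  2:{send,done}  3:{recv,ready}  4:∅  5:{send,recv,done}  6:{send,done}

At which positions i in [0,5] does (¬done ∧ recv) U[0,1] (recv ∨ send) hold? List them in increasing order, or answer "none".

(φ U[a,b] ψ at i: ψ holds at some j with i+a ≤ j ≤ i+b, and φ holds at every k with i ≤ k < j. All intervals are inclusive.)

0, 1, 2, 3, 5

Evaluate at each i in [0,5]:
  i=0: ✓ (rhs at j=0)
  i=1: ✓ (rhs at j=1)
  i=2: ✓ (rhs at j=2)
  i=3: ✓ (rhs at j=3)
  i=4: ✗ (lhs fails at k=4 before rhs at j=5)
  i=5: ✓ (rhs at j=5)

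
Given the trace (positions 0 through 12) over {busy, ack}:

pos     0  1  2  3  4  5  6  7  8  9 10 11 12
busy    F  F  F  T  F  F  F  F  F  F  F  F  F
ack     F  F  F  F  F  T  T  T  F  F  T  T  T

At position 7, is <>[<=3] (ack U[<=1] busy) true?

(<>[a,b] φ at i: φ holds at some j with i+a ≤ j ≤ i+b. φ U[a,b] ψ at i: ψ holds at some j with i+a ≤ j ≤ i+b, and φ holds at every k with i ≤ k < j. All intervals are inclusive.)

No

Check (ack U[<=1] busy) at each j in [7,10]:
  j=7: fails
  j=8: fails
  j=9: fails
  j=10: fails
No position in the window satisfies it → formula fails.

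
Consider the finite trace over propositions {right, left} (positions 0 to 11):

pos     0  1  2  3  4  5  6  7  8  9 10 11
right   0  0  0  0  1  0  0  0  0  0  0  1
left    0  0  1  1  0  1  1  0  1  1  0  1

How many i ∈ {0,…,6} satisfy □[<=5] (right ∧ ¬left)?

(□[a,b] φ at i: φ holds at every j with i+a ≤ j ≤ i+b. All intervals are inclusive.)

0

Evaluate at each i in [0,6]:
  i=0: ✗ (fails at j=0)
  i=1: ✗ (fails at j=1)
  i=2: ✗ (fails at j=2)
  i=3: ✗ (fails at j=3)
  i=4: ✗ (fails at j=5)
  i=5: ✗ (fails at j=5)
  i=6: ✗ (fails at j=6)
Positions where it holds: {} → 0.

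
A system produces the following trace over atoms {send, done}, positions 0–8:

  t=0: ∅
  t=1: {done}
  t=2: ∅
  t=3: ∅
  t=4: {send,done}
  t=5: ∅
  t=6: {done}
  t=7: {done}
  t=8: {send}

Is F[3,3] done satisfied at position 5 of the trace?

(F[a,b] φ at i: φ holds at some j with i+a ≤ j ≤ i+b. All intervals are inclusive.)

No

Check done at each j in [8,8]:
  j=8: false
No position in the window satisfies it → formula fails.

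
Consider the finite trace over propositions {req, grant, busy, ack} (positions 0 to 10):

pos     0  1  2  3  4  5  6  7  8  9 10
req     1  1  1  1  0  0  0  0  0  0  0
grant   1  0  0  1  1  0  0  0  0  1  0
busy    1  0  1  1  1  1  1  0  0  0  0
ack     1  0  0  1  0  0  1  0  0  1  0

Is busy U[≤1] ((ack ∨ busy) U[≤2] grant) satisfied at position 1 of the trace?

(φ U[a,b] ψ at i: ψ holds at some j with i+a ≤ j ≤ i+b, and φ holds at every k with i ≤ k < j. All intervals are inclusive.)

Does not hold

Need some j in [1,2] with ((ack ∨ busy) U[≤2] grant), and busy at every k in [1,j-1].
  j=1: ((ack ∨ busy) U[≤2] grant) — fails.
  j=2: ((ack ∨ busy) U[≤2] grant) holds, but busy fails at k=1 → not this j.
No j in the window works → until fails.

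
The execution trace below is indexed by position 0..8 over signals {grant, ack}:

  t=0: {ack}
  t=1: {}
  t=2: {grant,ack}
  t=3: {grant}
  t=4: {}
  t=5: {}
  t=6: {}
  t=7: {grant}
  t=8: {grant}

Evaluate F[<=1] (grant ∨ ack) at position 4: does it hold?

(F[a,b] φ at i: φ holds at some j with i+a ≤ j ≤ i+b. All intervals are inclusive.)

False

Check (grant ∨ ack) at each j in [4,5]:
  j=4: false
  j=5: false
No position in the window satisfies it → formula fails.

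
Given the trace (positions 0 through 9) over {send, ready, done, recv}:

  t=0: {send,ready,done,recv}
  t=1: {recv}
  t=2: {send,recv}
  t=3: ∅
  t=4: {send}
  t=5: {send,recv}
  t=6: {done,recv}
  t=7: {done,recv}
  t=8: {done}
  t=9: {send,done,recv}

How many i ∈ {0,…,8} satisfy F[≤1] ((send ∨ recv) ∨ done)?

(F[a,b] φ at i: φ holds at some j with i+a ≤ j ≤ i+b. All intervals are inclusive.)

Evaluate at each i in [0,8]:
  i=0: ✓ (witness j=0)
  i=1: ✓ (witness j=1)
  i=2: ✓ (witness j=2)
  i=3: ✓ (witness j=4)
  i=4: ✓ (witness j=4)
  i=5: ✓ (witness j=5)
  i=6: ✓ (witness j=6)
  i=7: ✓ (witness j=7)
  i=8: ✓ (witness j=8)
Positions where it holds: {0, 1, 2, 3, 4, 5, 6, 7, 8} → 9.

9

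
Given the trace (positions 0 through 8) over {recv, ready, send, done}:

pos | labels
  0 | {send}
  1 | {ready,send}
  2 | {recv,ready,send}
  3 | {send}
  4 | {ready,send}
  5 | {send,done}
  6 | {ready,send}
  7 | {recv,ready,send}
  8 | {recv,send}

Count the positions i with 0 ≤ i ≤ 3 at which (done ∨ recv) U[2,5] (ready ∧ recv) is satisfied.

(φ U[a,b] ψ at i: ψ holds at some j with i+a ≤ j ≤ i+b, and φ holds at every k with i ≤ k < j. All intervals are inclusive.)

0

Evaluate at each i in [0,3]:
  i=0: ✗ (lhs fails at k=0 before rhs at j=2)
  i=1: ✗ (no rhs in [3,6])
  i=2: ✗ (lhs fails at k=3 before rhs at j=7)
  i=3: ✗ (lhs fails at k=3 before rhs at j=7)
Positions where it holds: {} → 0.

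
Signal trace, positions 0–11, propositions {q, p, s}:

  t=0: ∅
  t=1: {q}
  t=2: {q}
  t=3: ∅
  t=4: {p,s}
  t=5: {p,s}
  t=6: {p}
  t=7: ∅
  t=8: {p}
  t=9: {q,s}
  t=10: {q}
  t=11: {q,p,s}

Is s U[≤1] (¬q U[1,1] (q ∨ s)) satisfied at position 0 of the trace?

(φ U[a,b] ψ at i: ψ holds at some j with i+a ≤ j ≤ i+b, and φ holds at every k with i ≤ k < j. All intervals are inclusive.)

Need some j in [0,1] with (¬q U[1,1] (q ∨ s)), and s at every k in [0,j-1].
  j=0: (¬q U[1,1] (q ∨ s)) holds; no prefix to check → satisfied.

Yes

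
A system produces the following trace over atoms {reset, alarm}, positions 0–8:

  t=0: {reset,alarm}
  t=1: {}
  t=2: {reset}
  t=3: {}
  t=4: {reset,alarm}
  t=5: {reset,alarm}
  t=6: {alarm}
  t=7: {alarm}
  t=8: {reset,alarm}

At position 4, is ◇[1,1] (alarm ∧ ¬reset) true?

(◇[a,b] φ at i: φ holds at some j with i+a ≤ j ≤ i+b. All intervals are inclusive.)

Does not hold

Check (alarm ∧ ¬reset) at each j in [5,5]:
  j=5: false
No position in the window satisfies it → formula fails.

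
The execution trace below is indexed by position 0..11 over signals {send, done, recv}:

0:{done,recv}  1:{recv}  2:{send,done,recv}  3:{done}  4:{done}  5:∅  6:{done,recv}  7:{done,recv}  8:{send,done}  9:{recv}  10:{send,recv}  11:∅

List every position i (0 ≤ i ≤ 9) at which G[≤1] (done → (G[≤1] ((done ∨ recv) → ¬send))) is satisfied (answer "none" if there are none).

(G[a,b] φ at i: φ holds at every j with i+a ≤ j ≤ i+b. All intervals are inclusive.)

0, 3, 4, 5, 9

Evaluate at each i in [0,9]:
  i=0: ✓ (all of [0,1])
  i=1: ✗ (fails at j=2)
  i=2: ✗ (fails at j=2)
  i=3: ✓ (all of [3,4])
  i=4: ✓ (all of [4,5])
  i=5: ✓ (all of [5,6])
  i=6: ✗ (fails at j=7)
  i=7: ✗ (fails at j=7)
  i=8: ✗ (fails at j=8)
  i=9: ✓ (all of [9,10])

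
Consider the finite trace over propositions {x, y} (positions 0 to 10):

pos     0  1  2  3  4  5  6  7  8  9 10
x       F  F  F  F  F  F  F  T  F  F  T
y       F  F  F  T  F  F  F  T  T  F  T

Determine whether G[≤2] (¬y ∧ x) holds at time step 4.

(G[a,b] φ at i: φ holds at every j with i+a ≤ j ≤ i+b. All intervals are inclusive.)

No

Check (¬y ∧ x) at every j in [4,6]:
  j=4: false
  j=5: false
  j=6: false
Fails at j=4 → formula fails.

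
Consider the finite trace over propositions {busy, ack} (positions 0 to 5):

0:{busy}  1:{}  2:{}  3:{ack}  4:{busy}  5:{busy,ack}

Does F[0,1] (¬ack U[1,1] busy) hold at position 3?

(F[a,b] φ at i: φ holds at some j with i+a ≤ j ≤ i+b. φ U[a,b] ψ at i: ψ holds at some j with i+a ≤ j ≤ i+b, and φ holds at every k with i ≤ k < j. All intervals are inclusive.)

True

Check (¬ack U[1,1] busy) at each j in [3,4]:
  j=3: fails
  j=4: holds
Found at j=4 → formula holds.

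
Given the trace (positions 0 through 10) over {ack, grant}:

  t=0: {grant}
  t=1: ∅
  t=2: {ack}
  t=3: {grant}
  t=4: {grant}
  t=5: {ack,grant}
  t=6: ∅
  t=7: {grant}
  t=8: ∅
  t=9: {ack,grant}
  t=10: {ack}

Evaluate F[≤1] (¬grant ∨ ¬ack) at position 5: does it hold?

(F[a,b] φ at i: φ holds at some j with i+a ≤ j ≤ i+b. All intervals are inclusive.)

Check (¬grant ∨ ¬ack) at each j in [5,6]:
  j=5: false
  j=6: true
Found at j=6 → formula holds.

Yes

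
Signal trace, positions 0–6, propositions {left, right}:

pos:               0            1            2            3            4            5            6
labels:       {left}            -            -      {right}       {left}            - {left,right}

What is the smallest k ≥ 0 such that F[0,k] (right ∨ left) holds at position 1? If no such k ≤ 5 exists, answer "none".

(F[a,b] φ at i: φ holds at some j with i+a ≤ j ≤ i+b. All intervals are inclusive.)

Scan j = 1,2,… for (right ∨ left):
  j=1: fails
  j=2: fails
  j=3: holds
First hit at j=3, so smallest k = 3-1 = 2.

2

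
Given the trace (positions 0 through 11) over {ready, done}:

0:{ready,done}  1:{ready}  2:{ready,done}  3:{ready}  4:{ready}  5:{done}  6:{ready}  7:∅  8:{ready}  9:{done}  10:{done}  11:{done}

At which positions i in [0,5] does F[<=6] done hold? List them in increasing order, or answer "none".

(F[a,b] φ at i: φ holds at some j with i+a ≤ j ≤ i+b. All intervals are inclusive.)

Evaluate at each i in [0,5]:
  i=0: ✓ (witness j=0)
  i=1: ✓ (witness j=2)
  i=2: ✓ (witness j=2)
  i=3: ✓ (witness j=5)
  i=4: ✓ (witness j=5)
  i=5: ✓ (witness j=5)

0, 1, 2, 3, 4, 5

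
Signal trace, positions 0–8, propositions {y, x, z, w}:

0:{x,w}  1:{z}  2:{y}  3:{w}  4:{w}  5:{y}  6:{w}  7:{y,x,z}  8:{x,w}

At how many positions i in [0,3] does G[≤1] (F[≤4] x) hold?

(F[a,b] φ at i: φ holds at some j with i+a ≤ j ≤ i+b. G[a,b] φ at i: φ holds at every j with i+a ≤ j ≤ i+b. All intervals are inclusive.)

Evaluate at each i in [0,3]:
  i=0: ✗ (fails at j=1)
  i=1: ✗ (fails at j=1)
  i=2: ✗ (fails at j=2)
  i=3: ✓ (all of [3,4])
Positions where it holds: {3} → 1.

1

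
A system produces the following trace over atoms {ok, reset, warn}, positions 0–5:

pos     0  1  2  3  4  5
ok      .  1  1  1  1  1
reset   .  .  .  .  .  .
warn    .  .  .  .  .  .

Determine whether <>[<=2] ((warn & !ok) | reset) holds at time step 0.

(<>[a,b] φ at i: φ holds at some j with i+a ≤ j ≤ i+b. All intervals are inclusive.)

Check ((warn & !ok) | reset) at each j in [0,2]:
  j=0: false
  j=1: false
  j=2: false
No position in the window satisfies it → formula fails.

No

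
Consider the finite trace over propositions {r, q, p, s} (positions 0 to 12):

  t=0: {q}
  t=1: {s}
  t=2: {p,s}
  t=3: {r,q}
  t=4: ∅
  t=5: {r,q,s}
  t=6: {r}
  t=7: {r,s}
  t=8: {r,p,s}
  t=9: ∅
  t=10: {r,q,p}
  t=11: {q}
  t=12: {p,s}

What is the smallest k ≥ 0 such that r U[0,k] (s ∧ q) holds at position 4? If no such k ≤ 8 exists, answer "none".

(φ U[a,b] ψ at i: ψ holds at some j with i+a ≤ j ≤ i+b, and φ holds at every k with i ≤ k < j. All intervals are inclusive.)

Need earliest j ≥ 4 with (s ∧ q), and r at every k in [4,j-1].
  j=4: rhs fails.
  j=5: rhs holds but lhs fails at k=4.
  j=6: rhs fails.
  j=7: rhs fails.
  j=8: rhs fails.
  j=9: rhs fails.
  j=10: rhs fails.
  j=11: rhs fails.
  j=12: rhs fails.
No witness within the range → none.

none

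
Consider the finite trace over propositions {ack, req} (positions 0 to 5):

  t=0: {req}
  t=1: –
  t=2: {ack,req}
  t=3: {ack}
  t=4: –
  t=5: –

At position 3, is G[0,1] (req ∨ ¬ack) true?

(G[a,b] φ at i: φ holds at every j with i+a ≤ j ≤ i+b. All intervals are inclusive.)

Does not hold

Check (req ∨ ¬ack) at every j in [3,4]:
  j=3: false
  j=4: true
Fails at j=3 → formula fails.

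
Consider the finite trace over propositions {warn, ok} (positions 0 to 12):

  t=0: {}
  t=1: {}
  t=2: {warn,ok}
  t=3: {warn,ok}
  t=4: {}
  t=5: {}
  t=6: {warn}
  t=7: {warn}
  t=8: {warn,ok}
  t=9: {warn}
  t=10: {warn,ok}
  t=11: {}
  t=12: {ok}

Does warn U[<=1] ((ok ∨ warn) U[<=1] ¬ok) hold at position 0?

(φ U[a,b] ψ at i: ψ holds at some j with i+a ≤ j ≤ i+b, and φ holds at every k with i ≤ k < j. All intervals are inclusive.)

Need some j in [0,1] with ((ok ∨ warn) U[<=1] ¬ok), and warn at every k in [0,j-1].
  j=0: ((ok ∨ warn) U[<=1] ¬ok) holds; no prefix to check → satisfied.

True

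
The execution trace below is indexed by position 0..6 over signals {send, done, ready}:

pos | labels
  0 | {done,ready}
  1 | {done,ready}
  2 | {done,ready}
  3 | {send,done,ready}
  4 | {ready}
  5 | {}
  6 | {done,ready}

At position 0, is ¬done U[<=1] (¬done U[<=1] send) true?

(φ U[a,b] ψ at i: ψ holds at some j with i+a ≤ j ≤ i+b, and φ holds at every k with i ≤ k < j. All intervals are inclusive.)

No

Need some j in [0,1] with (¬done U[<=1] send), and ¬done at every k in [0,j-1].
  j=0: (¬done U[<=1] send) — fails.
  j=1: (¬done U[<=1] send) — fails.
No j in the window works → until fails.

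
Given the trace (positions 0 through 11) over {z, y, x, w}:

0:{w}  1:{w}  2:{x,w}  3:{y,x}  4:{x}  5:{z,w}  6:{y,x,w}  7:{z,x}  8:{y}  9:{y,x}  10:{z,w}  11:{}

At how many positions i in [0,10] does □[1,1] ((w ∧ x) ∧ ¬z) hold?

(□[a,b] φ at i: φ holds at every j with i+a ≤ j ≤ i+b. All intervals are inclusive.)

2

Evaluate at each i in [0,10]:
  i=0: ✗ (fails at j=1)
  i=1: ✓ (all of [2,2])
  i=2: ✗ (fails at j=3)
  i=3: ✗ (fails at j=4)
  i=4: ✗ (fails at j=5)
  i=5: ✓ (all of [6,6])
  i=6: ✗ (fails at j=7)
  i=7: ✗ (fails at j=8)
  i=8: ✗ (fails at j=9)
  i=9: ✗ (fails at j=10)
  i=10: ✗ (fails at j=11)
Positions where it holds: {1, 5} → 2.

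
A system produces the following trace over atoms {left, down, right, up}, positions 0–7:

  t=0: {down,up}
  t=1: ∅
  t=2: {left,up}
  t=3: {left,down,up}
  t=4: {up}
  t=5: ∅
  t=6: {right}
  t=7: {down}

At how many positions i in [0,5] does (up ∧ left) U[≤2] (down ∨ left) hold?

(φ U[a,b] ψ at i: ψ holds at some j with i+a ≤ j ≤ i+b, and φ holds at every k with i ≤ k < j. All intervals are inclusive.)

3

Evaluate at each i in [0,5]:
  i=0: ✓ (rhs at j=0)
  i=1: ✗ (lhs fails at k=1 before rhs at j=2)
  i=2: ✓ (rhs at j=2)
  i=3: ✓ (rhs at j=3)
  i=4: ✗ (no rhs in [4,6])
  i=5: ✗ (lhs fails at k=5 before rhs at j=7)
Positions where it holds: {0, 2, 3} → 3.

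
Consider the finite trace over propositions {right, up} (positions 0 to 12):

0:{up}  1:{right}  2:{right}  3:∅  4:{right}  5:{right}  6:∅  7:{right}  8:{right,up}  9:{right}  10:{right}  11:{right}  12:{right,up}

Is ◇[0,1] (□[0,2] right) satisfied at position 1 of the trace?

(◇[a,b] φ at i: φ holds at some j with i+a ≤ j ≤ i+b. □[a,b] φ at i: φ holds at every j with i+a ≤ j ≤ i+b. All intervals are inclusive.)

False

Check □[0,2] right at each j in [1,2]:
  j=1: fails at 3
  j=2: fails at 3
No position in the window satisfies it → formula fails.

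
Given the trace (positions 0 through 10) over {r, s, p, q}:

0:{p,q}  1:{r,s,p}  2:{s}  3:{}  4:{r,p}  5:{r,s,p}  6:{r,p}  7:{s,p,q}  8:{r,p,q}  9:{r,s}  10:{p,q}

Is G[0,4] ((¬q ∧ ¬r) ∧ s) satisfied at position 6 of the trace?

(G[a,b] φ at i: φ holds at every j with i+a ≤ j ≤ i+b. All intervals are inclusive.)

No

Check ((¬q ∧ ¬r) ∧ s) at every j in [6,10]:
  j=6: false
  j=7: false
  j=8: false
  j=9: false
  j=10: false
Fails at j=6 → formula fails.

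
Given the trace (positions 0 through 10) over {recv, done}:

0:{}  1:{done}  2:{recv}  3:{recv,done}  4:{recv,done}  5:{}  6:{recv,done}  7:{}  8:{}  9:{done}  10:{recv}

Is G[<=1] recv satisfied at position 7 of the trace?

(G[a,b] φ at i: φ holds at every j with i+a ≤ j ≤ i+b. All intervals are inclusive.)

Does not hold

Check recv at every j in [7,8]:
  j=7: false
  j=8: false
Fails at j=7 → formula fails.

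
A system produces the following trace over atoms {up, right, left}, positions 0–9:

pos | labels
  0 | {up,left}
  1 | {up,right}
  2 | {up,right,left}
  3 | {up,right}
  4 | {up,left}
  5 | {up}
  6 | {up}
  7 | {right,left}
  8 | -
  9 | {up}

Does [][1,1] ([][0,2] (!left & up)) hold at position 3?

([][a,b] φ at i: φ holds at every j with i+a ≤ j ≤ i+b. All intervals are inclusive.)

Check [][0,2] (!left & up) at every j in [4,4]:
  j=4: fails at 4
Fails at j=4 → formula fails.

False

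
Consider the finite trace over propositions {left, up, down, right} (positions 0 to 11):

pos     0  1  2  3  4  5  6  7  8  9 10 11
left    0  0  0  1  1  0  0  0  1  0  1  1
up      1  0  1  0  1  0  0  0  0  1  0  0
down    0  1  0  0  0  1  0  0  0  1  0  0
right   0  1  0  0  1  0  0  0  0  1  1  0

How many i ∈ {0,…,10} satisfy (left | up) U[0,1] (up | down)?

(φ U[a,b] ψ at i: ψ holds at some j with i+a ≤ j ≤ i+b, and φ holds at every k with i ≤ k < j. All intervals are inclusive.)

8

Evaluate at each i in [0,10]:
  i=0: ✓ (rhs at j=0)
  i=1: ✓ (rhs at j=1)
  i=2: ✓ (rhs at j=2)
  i=3: ✓ (rhs at j=4; lhs holds on [3,3])
  i=4: ✓ (rhs at j=4)
  i=5: ✓ (rhs at j=5)
  i=6: ✗ (no rhs in [6,7])
  i=7: ✗ (no rhs in [7,8])
  i=8: ✓ (rhs at j=9; lhs holds on [8,8])
  i=9: ✓ (rhs at j=9)
  i=10: ✗ (no rhs in [10,11])
Positions where it holds: {0, 1, 2, 3, 4, 5, 8, 9} → 8.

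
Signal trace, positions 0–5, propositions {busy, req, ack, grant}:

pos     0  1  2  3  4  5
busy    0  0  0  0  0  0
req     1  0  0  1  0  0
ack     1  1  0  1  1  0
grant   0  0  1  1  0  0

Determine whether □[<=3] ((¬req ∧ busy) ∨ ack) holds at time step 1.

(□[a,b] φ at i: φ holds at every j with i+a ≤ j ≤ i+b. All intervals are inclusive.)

Check ((¬req ∧ busy) ∨ ack) at every j in [1,4]:
  j=1: true
  j=2: false
  j=3: true
  j=4: true
Fails at j=2 → formula fails.

No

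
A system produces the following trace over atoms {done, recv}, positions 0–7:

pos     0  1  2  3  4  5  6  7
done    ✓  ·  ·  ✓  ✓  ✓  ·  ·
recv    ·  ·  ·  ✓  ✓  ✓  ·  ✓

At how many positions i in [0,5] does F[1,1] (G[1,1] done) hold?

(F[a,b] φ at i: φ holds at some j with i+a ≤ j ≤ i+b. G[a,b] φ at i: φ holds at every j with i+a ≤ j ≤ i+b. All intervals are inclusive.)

3

Evaluate at each i in [0,5]:
  i=0: ✗ (none in [1,1])
  i=1: ✓ (witness j=2)
  i=2: ✓ (witness j=3)
  i=3: ✓ (witness j=4)
  i=4: ✗ (none in [5,5])
  i=5: ✗ (none in [6,6])
Positions where it holds: {1, 2, 3} → 3.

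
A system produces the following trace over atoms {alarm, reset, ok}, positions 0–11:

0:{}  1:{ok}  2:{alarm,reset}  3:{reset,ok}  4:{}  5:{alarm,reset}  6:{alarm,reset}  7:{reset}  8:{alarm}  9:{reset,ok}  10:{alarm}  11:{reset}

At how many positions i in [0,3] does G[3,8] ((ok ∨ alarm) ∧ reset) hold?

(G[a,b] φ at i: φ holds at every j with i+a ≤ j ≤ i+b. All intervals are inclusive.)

Evaluate at each i in [0,3]:
  i=0: ✗ (fails at j=4)
  i=1: ✗ (fails at j=4)
  i=2: ✗ (fails at j=7)
  i=3: ✗ (fails at j=7)
Positions where it holds: {} → 0.

0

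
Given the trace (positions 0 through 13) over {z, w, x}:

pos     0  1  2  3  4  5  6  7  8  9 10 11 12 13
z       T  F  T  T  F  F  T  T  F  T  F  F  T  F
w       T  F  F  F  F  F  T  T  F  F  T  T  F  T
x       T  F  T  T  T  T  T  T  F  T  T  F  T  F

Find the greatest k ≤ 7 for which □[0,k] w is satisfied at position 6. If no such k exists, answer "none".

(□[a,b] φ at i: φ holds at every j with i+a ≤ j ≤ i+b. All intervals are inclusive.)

w must hold from j=6 onward; find where it first fails.
  j=6: holds
  j=7: holds
  j=8: fails
Holds on [6,7], so largest k = 1.

1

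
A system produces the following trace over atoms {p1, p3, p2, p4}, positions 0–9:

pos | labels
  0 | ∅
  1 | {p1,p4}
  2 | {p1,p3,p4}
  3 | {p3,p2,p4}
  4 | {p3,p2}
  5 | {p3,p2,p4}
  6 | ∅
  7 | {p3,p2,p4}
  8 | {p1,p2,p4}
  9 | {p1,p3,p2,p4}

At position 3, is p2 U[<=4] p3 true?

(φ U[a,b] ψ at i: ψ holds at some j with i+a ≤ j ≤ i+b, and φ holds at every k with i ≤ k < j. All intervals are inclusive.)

Yes

Need some j in [3,7] with p3, and p2 at every k in [3,j-1].
  j=3: p3 holds; no prefix to check → satisfied.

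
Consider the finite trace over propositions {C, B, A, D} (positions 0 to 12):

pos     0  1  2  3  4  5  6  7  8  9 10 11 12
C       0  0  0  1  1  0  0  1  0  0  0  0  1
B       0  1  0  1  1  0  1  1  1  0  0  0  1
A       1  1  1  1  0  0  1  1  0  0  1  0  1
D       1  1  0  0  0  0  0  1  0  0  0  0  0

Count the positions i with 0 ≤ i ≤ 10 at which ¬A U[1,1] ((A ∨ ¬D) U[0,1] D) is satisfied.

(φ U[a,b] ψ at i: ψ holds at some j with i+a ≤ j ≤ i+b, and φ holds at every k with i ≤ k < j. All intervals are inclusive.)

1

Evaluate at each i in [0,10]:
  i=0: ✗ (lhs fails at k=0 before rhs at j=1)
  i=1: ✗ (no rhs in [2,2])
  i=2: ✗ (no rhs in [3,3])
  i=3: ✗ (no rhs in [4,4])
  i=4: ✗ (no rhs in [5,5])
  i=5: ✓ (rhs at j=6; lhs holds on [5,5])
  i=6: ✗ (lhs fails at k=6 before rhs at j=7)
  i=7: ✗ (no rhs in [8,8])
  i=8: ✗ (no rhs in [9,9])
  i=9: ✗ (no rhs in [10,10])
  i=10: ✗ (no rhs in [11,11])
Positions where it holds: {5} → 1.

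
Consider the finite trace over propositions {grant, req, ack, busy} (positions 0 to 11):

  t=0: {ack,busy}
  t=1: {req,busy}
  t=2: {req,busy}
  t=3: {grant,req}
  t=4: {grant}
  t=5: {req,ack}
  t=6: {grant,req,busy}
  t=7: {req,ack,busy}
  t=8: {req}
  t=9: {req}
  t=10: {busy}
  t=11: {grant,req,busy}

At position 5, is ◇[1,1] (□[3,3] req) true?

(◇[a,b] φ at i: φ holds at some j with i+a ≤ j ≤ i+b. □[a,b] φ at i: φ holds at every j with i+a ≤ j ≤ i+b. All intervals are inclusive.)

Holds

Check □[3,3] req at each j in [6,6]:
  j=6: holds on [9,9]
Found at j=6 → formula holds.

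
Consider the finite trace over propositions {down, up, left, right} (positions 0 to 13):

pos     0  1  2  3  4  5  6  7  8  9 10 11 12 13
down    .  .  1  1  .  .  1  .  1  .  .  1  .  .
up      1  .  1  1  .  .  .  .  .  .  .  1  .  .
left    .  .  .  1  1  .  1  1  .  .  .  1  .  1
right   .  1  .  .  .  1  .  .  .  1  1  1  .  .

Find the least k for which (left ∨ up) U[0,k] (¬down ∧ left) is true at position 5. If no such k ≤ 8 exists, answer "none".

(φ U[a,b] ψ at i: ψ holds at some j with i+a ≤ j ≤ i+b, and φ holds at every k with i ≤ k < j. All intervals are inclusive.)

none

Need earliest j ≥ 5 with (¬down ∧ left), and (left ∨ up) at every k in [5,j-1].
  j=5: rhs fails.
  j=6: rhs fails.
  j=7: rhs holds but lhs fails at k=5.
  j=8: rhs fails.
  j=9: rhs fails.
  j=10: rhs fails.
  j=11: rhs fails.
  j=12: rhs fails.
  j=13: rhs holds but lhs fails at k=5.
No witness within the range → none.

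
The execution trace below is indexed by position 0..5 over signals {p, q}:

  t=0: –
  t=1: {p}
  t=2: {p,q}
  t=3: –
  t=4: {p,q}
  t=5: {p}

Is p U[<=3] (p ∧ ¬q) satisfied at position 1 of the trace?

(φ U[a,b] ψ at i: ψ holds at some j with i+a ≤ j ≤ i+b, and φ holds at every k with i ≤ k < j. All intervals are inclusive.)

Holds

Need some j in [1,4] with (p ∧ ¬q), and p at every k in [1,j-1].
  j=1: (p ∧ ¬q) holds; no prefix to check → satisfied.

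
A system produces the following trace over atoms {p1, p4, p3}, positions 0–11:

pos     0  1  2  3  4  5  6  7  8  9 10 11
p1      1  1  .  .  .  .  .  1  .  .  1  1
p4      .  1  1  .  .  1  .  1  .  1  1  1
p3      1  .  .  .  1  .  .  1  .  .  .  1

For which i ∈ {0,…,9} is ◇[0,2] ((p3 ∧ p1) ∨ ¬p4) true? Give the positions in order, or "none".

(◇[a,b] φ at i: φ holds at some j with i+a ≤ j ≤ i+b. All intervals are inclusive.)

0, 1, 2, 3, 4, 5, 6, 7, 8, 9

Evaluate at each i in [0,9]:
  i=0: ✓ (witness j=0)
  i=1: ✓ (witness j=3)
  i=2: ✓ (witness j=3)
  i=3: ✓ (witness j=3)
  i=4: ✓ (witness j=4)
  i=5: ✓ (witness j=6)
  i=6: ✓ (witness j=6)
  i=7: ✓ (witness j=7)
  i=8: ✓ (witness j=8)
  i=9: ✓ (witness j=11)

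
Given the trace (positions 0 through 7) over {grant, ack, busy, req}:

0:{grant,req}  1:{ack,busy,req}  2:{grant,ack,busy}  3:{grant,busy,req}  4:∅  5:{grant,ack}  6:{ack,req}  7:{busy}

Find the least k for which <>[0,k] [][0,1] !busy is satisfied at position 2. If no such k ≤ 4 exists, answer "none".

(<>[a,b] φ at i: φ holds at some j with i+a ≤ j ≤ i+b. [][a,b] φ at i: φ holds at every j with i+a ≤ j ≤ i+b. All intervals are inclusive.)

Scan j = 2,3,… for [][0,1] !busy:
  j=2: fails
  j=3: fails
  j=4: holds
First hit at j=4, so smallest k = 4-2 = 2.

2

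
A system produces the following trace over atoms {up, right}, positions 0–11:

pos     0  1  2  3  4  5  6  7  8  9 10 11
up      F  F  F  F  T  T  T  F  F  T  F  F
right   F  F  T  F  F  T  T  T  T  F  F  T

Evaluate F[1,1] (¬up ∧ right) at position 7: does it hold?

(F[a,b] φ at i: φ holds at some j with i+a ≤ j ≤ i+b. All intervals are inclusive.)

Yes

Check (¬up ∧ right) at each j in [8,8]:
  j=8: true
Found at j=8 → formula holds.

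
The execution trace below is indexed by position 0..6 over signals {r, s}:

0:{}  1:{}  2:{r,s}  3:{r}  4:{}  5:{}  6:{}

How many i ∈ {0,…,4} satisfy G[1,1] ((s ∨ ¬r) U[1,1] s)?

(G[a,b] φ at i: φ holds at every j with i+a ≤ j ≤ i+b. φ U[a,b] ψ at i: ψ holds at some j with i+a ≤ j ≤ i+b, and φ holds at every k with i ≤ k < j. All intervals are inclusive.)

1

Evaluate at each i in [0,4]:
  i=0: ✓ (all of [1,1])
  i=1: ✗ (fails at j=2)
  i=2: ✗ (fails at j=3)
  i=3: ✗ (fails at j=4)
  i=4: ✗ (fails at j=5)
Positions where it holds: {0} → 1.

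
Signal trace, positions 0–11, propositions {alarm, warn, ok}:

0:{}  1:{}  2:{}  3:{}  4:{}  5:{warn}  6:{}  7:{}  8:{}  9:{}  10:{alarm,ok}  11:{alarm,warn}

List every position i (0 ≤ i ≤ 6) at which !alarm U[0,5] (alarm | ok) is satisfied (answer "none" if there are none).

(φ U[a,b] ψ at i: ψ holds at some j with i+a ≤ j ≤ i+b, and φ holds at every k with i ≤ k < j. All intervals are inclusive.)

5, 6

Evaluate at each i in [0,6]:
  i=0: ✗ (no rhs in [0,5])
  i=1: ✗ (no rhs in [1,6])
  i=2: ✗ (no rhs in [2,7])
  i=3: ✗ (no rhs in [3,8])
  i=4: ✗ (no rhs in [4,9])
  i=5: ✓ (rhs at j=10; lhs holds on [5,9])
  i=6: ✓ (rhs at j=10; lhs holds on [6,9])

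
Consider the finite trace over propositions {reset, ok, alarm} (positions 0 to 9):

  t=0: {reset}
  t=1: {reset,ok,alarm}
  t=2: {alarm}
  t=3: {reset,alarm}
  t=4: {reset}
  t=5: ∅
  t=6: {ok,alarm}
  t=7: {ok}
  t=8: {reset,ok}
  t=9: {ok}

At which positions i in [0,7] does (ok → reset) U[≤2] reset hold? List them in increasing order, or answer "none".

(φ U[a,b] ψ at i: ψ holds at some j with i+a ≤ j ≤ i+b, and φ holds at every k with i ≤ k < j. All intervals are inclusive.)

0, 1, 2, 3, 4

Evaluate at each i in [0,7]:
  i=0: ✓ (rhs at j=0)
  i=1: ✓ (rhs at j=1)
  i=2: ✓ (rhs at j=3; lhs holds on [2,2])
  i=3: ✓ (rhs at j=3)
  i=4: ✓ (rhs at j=4)
  i=5: ✗ (no rhs in [5,7])
  i=6: ✗ (lhs fails at k=6 before rhs at j=8)
  i=7: ✗ (lhs fails at k=7 before rhs at j=8)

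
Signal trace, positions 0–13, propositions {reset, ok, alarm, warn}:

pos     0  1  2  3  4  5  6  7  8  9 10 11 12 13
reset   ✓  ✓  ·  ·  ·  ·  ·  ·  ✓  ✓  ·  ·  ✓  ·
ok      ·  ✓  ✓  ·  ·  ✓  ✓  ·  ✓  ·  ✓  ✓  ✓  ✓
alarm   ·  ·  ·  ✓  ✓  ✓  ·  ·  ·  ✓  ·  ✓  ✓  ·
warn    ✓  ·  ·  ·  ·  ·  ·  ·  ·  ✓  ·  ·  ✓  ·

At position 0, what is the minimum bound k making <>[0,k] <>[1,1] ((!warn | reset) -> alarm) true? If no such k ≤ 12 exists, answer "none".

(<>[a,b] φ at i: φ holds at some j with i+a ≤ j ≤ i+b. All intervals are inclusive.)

Scan j = 0,1,… for <>[1,1] ((!warn | reset) -> alarm):
  j=0: fails
  j=1: fails
  j=2: holds
First hit at j=2, so smallest k = 2-0 = 2.

2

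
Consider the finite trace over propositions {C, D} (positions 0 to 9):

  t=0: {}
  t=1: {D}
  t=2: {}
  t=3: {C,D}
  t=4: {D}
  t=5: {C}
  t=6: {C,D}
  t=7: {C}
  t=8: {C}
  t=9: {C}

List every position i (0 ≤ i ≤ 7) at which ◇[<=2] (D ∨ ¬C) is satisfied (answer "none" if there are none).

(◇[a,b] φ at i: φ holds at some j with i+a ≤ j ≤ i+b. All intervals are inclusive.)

Evaluate at each i in [0,7]:
  i=0: ✓ (witness j=0)
  i=1: ✓ (witness j=1)
  i=2: ✓ (witness j=2)
  i=3: ✓ (witness j=3)
  i=4: ✓ (witness j=4)
  i=5: ✓ (witness j=6)
  i=6: ✓ (witness j=6)
  i=7: ✗ (none in [7,9])

0, 1, 2, 3, 4, 5, 6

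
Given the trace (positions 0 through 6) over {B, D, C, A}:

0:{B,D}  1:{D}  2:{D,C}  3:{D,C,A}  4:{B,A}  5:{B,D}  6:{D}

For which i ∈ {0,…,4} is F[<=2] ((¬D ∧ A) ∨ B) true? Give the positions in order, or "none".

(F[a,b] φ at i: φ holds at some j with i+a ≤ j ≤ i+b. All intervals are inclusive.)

0, 2, 3, 4

Evaluate at each i in [0,4]:
  i=0: ✓ (witness j=0)
  i=1: ✗ (none in [1,3])
  i=2: ✓ (witness j=4)
  i=3: ✓ (witness j=4)
  i=4: ✓ (witness j=4)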